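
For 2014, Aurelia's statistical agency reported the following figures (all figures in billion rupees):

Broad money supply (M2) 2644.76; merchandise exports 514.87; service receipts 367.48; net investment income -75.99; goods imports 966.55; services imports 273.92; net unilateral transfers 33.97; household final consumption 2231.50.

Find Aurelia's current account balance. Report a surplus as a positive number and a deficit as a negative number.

Goods balance = 514.87 - 966.55 = -451.68
Services balance = 367.48 - 273.92 = 93.56
Trade balance (goods + services) = -451.68 + 93.56 = -358.12
Net primary income = -75.99
Net secondary income = 33.97
Current account = -358.12 + (-75.99) + 33.97 = -400.14

-400.14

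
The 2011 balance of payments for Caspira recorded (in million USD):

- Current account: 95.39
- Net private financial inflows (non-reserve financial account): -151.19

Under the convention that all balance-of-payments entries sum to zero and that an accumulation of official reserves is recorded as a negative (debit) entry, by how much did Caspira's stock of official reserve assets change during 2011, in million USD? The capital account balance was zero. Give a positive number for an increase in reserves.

Official reserve transactions balance = -(95.39 + (-151.19)) = 55.80
An accumulation of reserves is recorded as a debit (negative entry), so the change in the stock of reserves is the negative of that balance.
Change in official reserves = -(55.80) = -55.80

-55.80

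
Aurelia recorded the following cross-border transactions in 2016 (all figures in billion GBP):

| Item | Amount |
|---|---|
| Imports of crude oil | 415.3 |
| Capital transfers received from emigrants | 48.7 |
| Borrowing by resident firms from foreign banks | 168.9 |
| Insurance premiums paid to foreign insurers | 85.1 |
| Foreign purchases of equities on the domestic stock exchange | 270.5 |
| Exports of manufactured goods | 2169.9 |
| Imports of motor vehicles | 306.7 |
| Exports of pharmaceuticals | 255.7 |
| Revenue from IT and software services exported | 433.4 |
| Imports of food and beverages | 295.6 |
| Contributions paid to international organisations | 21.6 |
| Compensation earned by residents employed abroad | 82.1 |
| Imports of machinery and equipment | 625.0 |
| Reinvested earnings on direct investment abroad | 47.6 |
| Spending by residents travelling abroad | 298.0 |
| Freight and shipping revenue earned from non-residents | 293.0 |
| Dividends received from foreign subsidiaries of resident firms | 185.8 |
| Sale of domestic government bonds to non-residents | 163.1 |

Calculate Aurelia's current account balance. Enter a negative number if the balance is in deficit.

1420.2

Goods: 2169.9 - 625.0 - 295.6 + 255.7 - 415.3 - 306.7 = 783.0
Services: 433.4 - 298.0 + 293.0 - 85.1 = 343.3
Primary income: 185.8 + 47.6 + 82.1 = 315.5
Secondary income: -21.6
Current account = 783.0 + 343.3 + 315.5 + (-21.6) = 1420.2
(Excluded from the current account — capital account: capital transfers received from emigrants 48.7; financial account: borrowing by resident firms from foreign banks 168.9, foreign purchases of equities on the domestic stock exchange 270.5, sale of domestic government bonds to non-residents 163.1.)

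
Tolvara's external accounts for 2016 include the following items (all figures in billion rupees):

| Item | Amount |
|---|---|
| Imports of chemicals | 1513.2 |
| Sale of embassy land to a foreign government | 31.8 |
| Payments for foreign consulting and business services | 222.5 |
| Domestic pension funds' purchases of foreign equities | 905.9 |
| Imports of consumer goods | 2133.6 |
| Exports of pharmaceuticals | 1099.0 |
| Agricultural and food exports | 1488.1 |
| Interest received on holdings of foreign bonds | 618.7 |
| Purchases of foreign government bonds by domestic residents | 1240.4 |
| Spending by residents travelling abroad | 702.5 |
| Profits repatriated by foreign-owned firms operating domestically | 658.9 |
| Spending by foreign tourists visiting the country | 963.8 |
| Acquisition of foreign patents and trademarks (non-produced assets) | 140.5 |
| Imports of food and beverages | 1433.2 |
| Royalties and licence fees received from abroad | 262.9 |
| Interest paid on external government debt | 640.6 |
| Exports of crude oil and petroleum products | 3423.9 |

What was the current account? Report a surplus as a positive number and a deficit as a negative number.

551.9

Goods: -1513.2 - 2133.6 + 3423.9 + 1488.1 - 1433.2 + 1099.0 = 931.0
Services: -222.5 - 702.5 + 262.9 + 963.8 = 301.7
Primary income: -640.6 + 618.7 - 658.9 = -680.8
Current account = 931.0 + 301.7 + (-680.8) = 551.9
(Excluded from the current account — capital account: sale of embassy land to a foreign government 31.8, acquisition of foreign patents and trademarks (non-produced assets) 140.5; financial account: domestic pension funds' purchases of foreign equities 905.9, purchases of foreign government bonds by domestic residents 1240.4.)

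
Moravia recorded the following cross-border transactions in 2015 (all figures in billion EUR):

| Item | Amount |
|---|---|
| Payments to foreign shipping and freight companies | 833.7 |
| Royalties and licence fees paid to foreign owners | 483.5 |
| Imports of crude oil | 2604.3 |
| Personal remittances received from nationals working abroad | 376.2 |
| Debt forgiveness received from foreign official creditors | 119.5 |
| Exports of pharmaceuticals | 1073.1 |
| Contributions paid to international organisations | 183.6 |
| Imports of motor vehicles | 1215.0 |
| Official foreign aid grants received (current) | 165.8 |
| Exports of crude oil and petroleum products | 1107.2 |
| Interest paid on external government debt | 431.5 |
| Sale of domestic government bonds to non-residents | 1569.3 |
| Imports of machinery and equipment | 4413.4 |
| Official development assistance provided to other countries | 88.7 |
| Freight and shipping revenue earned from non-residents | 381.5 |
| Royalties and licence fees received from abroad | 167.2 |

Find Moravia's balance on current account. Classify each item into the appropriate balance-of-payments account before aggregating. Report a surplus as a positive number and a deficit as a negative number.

-6982.7

Goods: 1073.1 + 1107.2 - 1215.0 - 4413.4 - 2604.3 = -6052.4
Services: -833.7 + 167.2 - 483.5 + 381.5 = -768.5
Primary income: -431.5
Secondary income: -183.6 + 376.2 - 88.7 + 165.8 = 269.7
Current account = (-6052.4) + (-768.5) + (-431.5) + 269.7 = -6982.7
(Excluded from the current account — capital account: debt forgiveness received from foreign official creditors 119.5; financial account: sale of domestic government bonds to non-residents 1569.3.)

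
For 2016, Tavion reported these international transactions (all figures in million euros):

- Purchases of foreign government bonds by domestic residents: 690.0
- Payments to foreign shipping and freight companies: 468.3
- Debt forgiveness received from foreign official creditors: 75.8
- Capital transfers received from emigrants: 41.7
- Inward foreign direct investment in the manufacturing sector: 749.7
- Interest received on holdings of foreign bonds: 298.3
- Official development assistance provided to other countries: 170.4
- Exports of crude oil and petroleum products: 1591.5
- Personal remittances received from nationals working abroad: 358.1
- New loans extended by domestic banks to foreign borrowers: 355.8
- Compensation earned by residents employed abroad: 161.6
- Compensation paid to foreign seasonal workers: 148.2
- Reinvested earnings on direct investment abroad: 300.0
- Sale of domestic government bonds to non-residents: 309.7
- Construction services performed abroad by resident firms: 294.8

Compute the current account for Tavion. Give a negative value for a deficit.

Goods: 1591.5
Services: 294.8 - 468.3 = -173.5
Primary income: 161.6 + 298.3 - 148.2 + 300.0 = 611.7
Secondary income: -170.4 + 358.1 = 187.7
Current account = 1591.5 + (-173.5) + 611.7 + 187.7 = 2217.4
(Excluded from the current account — financial account: purchases of foreign government bonds by domestic residents 690.0, inward foreign direct investment in the manufacturing sector 749.7, new loans extended by domestic banks to foreign borrowers 355.8, sale of domestic government bonds to non-residents 309.7; capital account: debt forgiveness received from foreign official creditors 75.8, capital transfers received from emigrants 41.7.)

2217.4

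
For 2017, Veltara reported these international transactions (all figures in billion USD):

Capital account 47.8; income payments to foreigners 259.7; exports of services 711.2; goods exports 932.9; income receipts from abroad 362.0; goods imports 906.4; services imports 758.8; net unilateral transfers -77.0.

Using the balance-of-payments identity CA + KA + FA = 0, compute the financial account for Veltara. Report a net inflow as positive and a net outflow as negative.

Goods balance = 932.9 - 906.4 = 26.5
Services balance = 711.2 - 758.8 = -47.6
Trade balance (goods + services) = 26.5 + (-47.6) = -21.1
Net primary income = 362.0 - 259.7 = 102.3
Net secondary income = -77.0
Current account = -21.1 + 102.3 + (-77.0) = 4.2
Financial account = -(4.2 + 47.8) = -52.0

-52.0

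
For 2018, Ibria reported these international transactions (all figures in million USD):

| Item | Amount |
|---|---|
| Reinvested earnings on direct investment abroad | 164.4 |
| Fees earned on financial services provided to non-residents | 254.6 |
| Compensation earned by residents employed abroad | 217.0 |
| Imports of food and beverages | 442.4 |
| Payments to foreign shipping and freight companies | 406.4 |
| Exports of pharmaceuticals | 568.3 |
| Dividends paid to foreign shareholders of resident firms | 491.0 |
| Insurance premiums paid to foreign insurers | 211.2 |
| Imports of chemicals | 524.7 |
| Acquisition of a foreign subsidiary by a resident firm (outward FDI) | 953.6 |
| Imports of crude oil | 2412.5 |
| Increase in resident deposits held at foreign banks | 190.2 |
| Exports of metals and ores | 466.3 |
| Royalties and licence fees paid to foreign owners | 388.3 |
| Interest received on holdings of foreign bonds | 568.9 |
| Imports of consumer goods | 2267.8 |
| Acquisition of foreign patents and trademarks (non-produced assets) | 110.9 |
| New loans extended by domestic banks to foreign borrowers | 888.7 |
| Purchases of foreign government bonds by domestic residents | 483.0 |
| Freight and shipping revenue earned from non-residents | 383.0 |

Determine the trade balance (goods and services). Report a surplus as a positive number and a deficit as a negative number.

Goods: -2267.8 + 568.3 - 2412.5 + 466.3 - 442.4 - 524.7 = -4612.8
Services: 383.0 - 211.2 + 254.6 - 388.3 - 406.4 = -368.3
Trade balance = -4612.8 + (-368.3) = -4981.1
(Excluded from the trade balance — primary income: reinvested earnings on direct investment abroad 164.4, compensation earned by residents employed abroad 217.0, dividends paid to foreign shareholders of resident firms 491.0, interest received on holdings of foreign bonds 568.9; financial account: acquisition of a foreign subsidiary by a resident firm (outward FDI) 953.6, increase in resident deposits held at foreign banks 190.2, new loans extended by domestic banks to foreign borrowers 888.7, purchases of foreign government bonds by domestic residents 483.0; capital account: acquisition of foreign patents and trademarks (non-produced assets) 110.9.)

-4981.1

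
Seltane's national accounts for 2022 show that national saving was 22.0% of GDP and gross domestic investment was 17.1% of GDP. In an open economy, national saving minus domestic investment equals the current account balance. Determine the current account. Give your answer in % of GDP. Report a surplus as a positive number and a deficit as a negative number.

CA = S - I = 22.0 - 17.1 = 4.9

4.9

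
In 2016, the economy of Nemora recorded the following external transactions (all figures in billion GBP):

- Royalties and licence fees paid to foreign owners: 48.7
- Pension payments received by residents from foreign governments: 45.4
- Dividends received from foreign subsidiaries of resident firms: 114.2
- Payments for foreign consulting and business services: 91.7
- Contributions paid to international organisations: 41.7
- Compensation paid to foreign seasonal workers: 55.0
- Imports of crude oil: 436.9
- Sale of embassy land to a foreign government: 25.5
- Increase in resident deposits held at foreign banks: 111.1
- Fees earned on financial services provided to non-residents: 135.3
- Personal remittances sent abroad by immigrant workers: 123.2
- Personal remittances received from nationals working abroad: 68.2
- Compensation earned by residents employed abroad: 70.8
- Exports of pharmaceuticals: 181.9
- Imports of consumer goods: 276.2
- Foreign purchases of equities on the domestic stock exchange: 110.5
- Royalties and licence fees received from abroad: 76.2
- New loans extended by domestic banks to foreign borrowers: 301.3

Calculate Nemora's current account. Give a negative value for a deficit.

-381.4

Goods: 181.9 - 276.2 - 436.9 = -531.2
Services: -48.7 + 135.3 - 91.7 + 76.2 = 71.1
Primary income: 70.8 + 114.2 - 55.0 = 130.0
Secondary income: -41.7 + 45.4 - 123.2 + 68.2 = -51.3
Current account = (-531.2) + 71.1 + 130.0 + (-51.3) = -381.4
(Excluded from the current account — capital account: sale of embassy land to a foreign government 25.5; financial account: increase in resident deposits held at foreign banks 111.1, foreign purchases of equities on the domestic stock exchange 110.5, new loans extended by domestic banks to foreign borrowers 301.3.)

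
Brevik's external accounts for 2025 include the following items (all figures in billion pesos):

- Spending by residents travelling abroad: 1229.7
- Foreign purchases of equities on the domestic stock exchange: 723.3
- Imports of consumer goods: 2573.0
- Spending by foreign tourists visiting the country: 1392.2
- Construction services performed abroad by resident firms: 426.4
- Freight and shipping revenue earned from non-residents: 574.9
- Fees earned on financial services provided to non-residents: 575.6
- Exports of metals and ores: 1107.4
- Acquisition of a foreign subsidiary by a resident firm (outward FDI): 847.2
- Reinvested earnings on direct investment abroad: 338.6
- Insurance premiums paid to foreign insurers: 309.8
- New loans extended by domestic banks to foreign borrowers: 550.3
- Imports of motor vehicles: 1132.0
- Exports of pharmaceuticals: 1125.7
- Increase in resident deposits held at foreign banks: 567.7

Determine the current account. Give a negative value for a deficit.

Goods: 1125.7 + 1107.4 - 2573.0 - 1132.0 = -1471.9
Services: 426.4 + 574.9 - 309.8 + 575.6 + 1392.2 - 1229.7 = 1429.6
Primary income: 338.6
Current account = (-1471.9) + 1429.6 + 338.6 = 296.3
(Excluded from the current account — financial account: foreign purchases of equities on the domestic stock exchange 723.3, acquisition of a foreign subsidiary by a resident firm (outward FDI) 847.2, new loans extended by domestic banks to foreign borrowers 550.3, increase in resident deposits held at foreign banks 567.7.)

296.3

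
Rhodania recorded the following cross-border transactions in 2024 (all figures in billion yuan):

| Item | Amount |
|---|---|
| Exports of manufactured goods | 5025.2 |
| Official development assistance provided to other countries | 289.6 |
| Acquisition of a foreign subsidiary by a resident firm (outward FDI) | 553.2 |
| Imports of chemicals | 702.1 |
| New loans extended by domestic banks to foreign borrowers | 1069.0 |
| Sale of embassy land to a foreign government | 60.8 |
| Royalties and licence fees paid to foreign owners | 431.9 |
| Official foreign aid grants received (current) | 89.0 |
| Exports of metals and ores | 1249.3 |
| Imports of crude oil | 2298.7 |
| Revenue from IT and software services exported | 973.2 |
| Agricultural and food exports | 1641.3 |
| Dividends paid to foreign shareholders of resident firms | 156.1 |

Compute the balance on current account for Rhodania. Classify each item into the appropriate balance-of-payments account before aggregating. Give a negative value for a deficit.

5099.6

Goods: 5025.2 + 1249.3 + 1641.3 - 702.1 - 2298.7 = 4915.0
Services: -431.9 + 973.2 = 541.3
Primary income: -156.1
Secondary income: 89.0 - 289.6 = -200.6
Current account = 4915.0 + 541.3 + (-156.1) + (-200.6) = 5099.6
(Excluded from the current account — financial account: acquisition of a foreign subsidiary by a resident firm (outward FDI) 553.2, new loans extended by domestic banks to foreign borrowers 1069.0; capital account: sale of embassy land to a foreign government 60.8.)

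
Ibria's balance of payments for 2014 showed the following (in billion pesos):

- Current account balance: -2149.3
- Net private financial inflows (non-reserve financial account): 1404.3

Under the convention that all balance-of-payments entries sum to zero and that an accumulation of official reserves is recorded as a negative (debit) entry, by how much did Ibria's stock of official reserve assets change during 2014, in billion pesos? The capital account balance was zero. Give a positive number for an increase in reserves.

-745.0

Official reserve transactions balance = -((-2149.3) + 1404.3) = 745.0
An accumulation of reserves is recorded as a debit (negative entry), so the change in the stock of reserves is the negative of that balance.
Change in official reserves = -(745.0) = -745.0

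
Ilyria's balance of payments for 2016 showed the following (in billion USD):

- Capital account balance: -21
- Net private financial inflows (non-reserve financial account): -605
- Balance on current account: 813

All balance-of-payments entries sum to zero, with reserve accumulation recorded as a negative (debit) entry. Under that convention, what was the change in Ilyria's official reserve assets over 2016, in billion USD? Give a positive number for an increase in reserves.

187

Official reserve transactions balance = -(813 + (-21) + (-605)) = -187
An accumulation of reserves is recorded as a debit (negative entry), so the change in the stock of reserves is the negative of that balance.
Change in official reserves = -(-187) = 187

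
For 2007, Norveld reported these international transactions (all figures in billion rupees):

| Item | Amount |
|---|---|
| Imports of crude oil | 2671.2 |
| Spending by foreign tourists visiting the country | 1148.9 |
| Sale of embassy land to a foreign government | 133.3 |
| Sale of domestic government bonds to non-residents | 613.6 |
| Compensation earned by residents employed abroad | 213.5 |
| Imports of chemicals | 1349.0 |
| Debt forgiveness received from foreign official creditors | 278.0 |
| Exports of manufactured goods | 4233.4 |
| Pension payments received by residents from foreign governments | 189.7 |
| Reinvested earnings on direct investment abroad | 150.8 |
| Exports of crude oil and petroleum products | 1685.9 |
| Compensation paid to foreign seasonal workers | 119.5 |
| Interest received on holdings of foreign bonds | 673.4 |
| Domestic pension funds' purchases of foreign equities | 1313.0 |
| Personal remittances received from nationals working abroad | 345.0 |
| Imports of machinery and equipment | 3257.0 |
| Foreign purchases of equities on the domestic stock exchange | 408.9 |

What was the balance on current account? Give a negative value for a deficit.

Goods: -2671.2 - 3257.0 + 1685.9 - 1349.0 + 4233.4 = -1357.9
Services: 1148.9
Primary income: 213.5 + 150.8 - 119.5 + 673.4 = 918.2
Secondary income: 189.7 + 345.0 = 534.7
Current account = (-1357.9) + 1148.9 + 918.2 + 534.7 = 1243.9
(Excluded from the current account — capital account: sale of embassy land to a foreign government 133.3, debt forgiveness received from foreign official creditors 278.0; financial account: sale of domestic government bonds to non-residents 613.6, domestic pension funds' purchases of foreign equities 1313.0, foreign purchases of equities on the domestic stock exchange 408.9.)

1243.9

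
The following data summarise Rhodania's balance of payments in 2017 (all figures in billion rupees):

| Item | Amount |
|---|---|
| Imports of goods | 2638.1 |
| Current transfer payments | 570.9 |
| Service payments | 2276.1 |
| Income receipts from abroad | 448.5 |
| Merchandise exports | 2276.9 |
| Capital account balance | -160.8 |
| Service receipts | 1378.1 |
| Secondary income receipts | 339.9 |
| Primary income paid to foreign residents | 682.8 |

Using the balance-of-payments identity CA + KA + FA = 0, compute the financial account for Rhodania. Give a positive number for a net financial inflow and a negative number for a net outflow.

1885.3

Goods balance = 2276.9 - 2638.1 = -361.2
Services balance = 1378.1 - 2276.1 = -898.0
Trade balance (goods + services) = -361.2 + (-898.0) = -1259.2
Net primary income = 448.5 - 682.8 = -234.3
Net secondary income = 339.9 - 570.9 = -231.0
Current account = -1259.2 + (-234.3) + (-231.0) = -1724.5
Financial account = -(-1724.5 + (-160.8)) = 1885.3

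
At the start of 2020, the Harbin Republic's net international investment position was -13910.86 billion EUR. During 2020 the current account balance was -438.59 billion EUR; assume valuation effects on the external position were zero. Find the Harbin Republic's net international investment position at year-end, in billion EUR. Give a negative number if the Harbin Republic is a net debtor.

With no valuation effects, change in NIIP = current account = -438.59
End-of-year NIIP = -13910.86 + (-438.59) = -14349.45

-14349.45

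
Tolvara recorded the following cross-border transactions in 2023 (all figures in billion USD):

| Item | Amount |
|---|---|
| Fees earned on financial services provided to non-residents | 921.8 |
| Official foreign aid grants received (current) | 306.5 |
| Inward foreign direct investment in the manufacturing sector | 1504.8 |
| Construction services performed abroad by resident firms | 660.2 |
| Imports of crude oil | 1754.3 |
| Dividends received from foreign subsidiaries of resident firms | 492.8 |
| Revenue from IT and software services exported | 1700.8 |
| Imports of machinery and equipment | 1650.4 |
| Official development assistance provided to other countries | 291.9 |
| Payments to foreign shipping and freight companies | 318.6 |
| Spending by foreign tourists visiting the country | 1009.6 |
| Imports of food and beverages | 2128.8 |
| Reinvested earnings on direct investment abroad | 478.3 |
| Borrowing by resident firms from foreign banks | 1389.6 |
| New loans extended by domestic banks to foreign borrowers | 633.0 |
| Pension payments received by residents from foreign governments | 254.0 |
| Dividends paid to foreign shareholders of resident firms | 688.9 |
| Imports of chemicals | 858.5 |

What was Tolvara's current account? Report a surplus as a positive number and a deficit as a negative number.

-1867.4

Goods: -1650.4 - 1754.3 - 2128.8 - 858.5 = -6392.0
Services: 660.2 + 921.8 + 1700.8 + 1009.6 - 318.6 = 3973.8
Primary income: -688.9 + 492.8 + 478.3 = 282.2
Secondary income: 306.5 - 291.9 + 254.0 = 268.6
Current account = (-6392.0) + 3973.8 + 282.2 + 268.6 = -1867.4
(Excluded from the current account — financial account: inward foreign direct investment in the manufacturing sector 1504.8, borrowing by resident firms from foreign banks 1389.6, new loans extended by domestic banks to foreign borrowers 633.0.)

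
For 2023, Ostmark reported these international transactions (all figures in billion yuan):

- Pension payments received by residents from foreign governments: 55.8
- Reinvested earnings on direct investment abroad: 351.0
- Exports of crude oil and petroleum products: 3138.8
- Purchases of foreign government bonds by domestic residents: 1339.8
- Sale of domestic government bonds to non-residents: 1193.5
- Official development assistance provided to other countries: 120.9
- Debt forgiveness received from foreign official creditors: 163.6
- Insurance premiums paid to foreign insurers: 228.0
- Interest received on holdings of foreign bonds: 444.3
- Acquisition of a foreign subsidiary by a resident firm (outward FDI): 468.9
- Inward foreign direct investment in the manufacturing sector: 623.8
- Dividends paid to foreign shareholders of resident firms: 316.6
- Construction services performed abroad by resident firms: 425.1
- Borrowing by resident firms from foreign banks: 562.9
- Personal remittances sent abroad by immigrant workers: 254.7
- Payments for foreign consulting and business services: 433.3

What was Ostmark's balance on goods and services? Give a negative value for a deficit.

Goods: 3138.8
Services: -433.3 - 228.0 + 425.1 = -236.2
Trade balance = 3138.8 + (-236.2) = 2902.6
(Excluded from the trade balance — secondary income: pension payments received by residents from foreign governments 55.8, official development assistance provided to other countries 120.9, personal remittances sent abroad by immigrant workers 254.7; primary income: reinvested earnings on direct investment abroad 351.0, interest received on holdings of foreign bonds 444.3, dividends paid to foreign shareholders of resident firms 316.6; financial account: purchases of foreign government bonds by domestic residents 1339.8, sale of domestic government bonds to non-residents 1193.5, acquisition of a foreign subsidiary by a resident firm (outward FDI) 468.9, inward foreign direct investment in the manufacturing sector 623.8, borrowing by resident firms from foreign banks 562.9; capital account: debt forgiveness received from foreign official creditors 163.6.)

2902.6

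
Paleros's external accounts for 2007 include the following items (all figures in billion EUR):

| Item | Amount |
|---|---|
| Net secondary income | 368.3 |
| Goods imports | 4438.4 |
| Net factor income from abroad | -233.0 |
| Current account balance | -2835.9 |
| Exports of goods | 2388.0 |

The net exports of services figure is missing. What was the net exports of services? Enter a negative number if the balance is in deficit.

Current account = goods balance + services balance + net primary income + net secondary income
Sum of the known components = -1915.1
Net exports of services = CA - (known components) = -2835.9 - (-1915.1) = -920.8

-920.8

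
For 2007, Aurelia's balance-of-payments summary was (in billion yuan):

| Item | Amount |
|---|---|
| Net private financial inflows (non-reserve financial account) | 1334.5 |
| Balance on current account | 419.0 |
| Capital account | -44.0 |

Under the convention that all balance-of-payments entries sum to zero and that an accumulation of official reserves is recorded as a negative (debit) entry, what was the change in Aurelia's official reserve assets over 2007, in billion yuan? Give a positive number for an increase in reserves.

1709.5

Official reserve transactions balance = -(419.0 + (-44.0) + 1334.5) = -1709.5
An accumulation of reserves is recorded as a debit (negative entry), so the change in the stock of reserves is the negative of that balance.
Change in official reserves = -(-1709.5) = 1709.5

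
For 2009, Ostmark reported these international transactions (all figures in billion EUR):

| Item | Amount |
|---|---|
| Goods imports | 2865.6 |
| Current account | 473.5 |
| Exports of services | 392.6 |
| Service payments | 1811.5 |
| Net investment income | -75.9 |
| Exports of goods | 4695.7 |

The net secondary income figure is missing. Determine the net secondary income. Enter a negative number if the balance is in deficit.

Current account = goods balance + services balance + net primary income + net secondary income
Sum of the known components = 335.3
Net secondary income = CA - (known components) = 473.5 - 335.3 = 138.2

138.2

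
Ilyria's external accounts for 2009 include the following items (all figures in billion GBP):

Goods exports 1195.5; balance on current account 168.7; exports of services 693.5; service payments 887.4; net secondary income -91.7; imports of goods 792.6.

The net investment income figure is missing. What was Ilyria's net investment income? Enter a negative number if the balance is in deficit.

51.4

Current account = goods balance + services balance + net primary income + net secondary income
Sum of the known components = 117.3
Net investment income = CA - (known components) = 168.7 - 117.3 = 51.4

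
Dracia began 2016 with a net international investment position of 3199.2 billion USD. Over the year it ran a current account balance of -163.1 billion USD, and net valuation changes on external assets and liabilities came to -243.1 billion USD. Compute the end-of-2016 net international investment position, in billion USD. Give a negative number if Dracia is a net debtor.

2793.0

Change in NIIP = current account + net valuation change = -163.1 + (-243.1) = -406.2
End-of-year NIIP = 3199.2 + (-406.2) = 2793.0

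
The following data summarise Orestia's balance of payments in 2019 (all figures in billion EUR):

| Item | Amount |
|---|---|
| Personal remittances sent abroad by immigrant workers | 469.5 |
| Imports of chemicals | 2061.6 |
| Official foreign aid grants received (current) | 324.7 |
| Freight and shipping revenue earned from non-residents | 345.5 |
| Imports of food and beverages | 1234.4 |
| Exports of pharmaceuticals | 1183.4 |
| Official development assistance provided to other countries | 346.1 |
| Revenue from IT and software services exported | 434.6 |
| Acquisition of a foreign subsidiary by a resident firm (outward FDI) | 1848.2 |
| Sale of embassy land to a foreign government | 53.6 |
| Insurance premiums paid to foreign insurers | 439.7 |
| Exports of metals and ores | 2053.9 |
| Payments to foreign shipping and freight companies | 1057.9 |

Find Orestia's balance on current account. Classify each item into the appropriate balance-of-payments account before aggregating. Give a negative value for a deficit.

Goods: 1183.4 - 2061.6 - 1234.4 + 2053.9 = -58.7
Services: 345.5 - 1057.9 - 439.7 + 434.6 = -717.5
Secondary income: -346.1 - 469.5 + 324.7 = -490.9
Current account = (-58.7) + (-717.5) + (-490.9) = -1267.1
(Excluded from the current account — financial account: acquisition of a foreign subsidiary by a resident firm (outward FDI) 1848.2; capital account: sale of embassy land to a foreign government 53.6.)

-1267.1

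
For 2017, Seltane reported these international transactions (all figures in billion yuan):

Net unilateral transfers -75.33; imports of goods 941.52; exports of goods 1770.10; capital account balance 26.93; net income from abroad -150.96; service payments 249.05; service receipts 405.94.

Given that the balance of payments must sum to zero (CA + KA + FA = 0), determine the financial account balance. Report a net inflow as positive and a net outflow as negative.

-786.11

Goods balance = 1770.10 - 941.52 = 828.58
Services balance = 405.94 - 249.05 = 156.89
Trade balance (goods + services) = 828.58 + 156.89 = 985.47
Net primary income = -150.96
Net secondary income = -75.33
Current account = 985.47 + (-150.96) + (-75.33) = 759.18
Financial account = -(759.18 + 26.93) = -786.11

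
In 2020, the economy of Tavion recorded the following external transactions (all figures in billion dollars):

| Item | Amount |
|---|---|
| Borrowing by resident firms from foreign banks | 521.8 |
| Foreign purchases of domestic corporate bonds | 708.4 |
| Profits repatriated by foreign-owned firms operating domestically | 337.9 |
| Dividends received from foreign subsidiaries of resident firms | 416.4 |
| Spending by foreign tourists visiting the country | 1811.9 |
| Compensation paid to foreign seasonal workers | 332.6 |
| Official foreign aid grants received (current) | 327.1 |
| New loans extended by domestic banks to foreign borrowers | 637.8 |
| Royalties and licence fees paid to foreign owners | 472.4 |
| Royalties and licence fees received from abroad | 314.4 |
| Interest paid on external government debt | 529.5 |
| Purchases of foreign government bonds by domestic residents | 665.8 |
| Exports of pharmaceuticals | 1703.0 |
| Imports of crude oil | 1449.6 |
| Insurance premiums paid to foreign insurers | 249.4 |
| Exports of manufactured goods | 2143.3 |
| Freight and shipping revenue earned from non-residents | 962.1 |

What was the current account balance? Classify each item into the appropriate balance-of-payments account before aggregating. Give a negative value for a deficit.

4306.8

Goods: 1703.0 - 1449.6 + 2143.3 = 2396.7
Services: -249.4 - 472.4 + 314.4 + 1811.9 + 962.1 = 2366.6
Primary income: -529.5 - 337.9 - 332.6 + 416.4 = -783.6
Secondary income: 327.1
Current account = 2396.7 + 2366.6 + (-783.6) + 327.1 = 4306.8
(Excluded from the current account — financial account: borrowing by resident firms from foreign banks 521.8, foreign purchases of domestic corporate bonds 708.4, new loans extended by domestic banks to foreign borrowers 637.8, purchases of foreign government bonds by domestic residents 665.8.)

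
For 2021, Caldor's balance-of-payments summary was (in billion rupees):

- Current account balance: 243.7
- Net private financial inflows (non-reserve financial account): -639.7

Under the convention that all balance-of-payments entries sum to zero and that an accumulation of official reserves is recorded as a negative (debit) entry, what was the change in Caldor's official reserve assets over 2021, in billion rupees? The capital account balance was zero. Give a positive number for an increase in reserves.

Official reserve transactions balance = -(243.7 + (-639.7)) = 396.0
An accumulation of reserves is recorded as a debit (negative entry), so the change in the stock of reserves is the negative of that balance.
Change in official reserves = -(396.0) = -396.0

-396.0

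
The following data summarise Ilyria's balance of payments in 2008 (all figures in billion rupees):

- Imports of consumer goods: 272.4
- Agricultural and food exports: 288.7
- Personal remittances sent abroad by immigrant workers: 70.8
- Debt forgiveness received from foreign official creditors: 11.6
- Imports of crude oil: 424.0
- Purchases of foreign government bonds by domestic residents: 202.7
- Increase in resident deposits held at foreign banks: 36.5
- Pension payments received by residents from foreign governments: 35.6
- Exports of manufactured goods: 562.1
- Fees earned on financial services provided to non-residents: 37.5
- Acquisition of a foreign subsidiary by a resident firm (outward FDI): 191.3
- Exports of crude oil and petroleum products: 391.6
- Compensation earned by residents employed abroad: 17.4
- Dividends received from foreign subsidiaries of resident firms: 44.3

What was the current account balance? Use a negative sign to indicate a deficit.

Goods: 562.1 - 272.4 + 288.7 + 391.6 - 424.0 = 546.0
Services: 37.5
Primary income: 17.4 + 44.3 = 61.7
Secondary income: 35.6 - 70.8 = -35.2
Current account = 546.0 + 37.5 + 61.7 + (-35.2) = 610.0
(Excluded from the current account — capital account: debt forgiveness received from foreign official creditors 11.6; financial account: purchases of foreign government bonds by domestic residents 202.7, increase in resident deposits held at foreign banks 36.5, acquisition of a foreign subsidiary by a resident firm (outward FDI) 191.3.)

610.0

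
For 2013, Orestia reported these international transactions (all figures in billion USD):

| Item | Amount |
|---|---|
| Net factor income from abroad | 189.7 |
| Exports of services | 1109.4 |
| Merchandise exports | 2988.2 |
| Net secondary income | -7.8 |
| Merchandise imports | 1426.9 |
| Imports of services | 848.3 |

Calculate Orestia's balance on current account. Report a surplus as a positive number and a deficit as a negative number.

2004.3

Goods balance = 2988.2 - 1426.9 = 1561.3
Services balance = 1109.4 - 848.3 = 261.1
Trade balance (goods + services) = 1561.3 + 261.1 = 1822.4
Net primary income = 189.7
Net secondary income = -7.8
Current account = 1822.4 + 189.7 + (-7.8) = 2004.3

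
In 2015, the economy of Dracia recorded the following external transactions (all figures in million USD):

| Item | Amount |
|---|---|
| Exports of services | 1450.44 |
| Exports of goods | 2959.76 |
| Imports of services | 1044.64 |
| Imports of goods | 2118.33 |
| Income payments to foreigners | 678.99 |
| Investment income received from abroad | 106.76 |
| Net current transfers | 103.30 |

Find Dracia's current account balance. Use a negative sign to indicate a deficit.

Goods balance = 2959.76 - 2118.33 = 841.43
Services balance = 1450.44 - 1044.64 = 405.80
Trade balance (goods + services) = 841.43 + 405.80 = 1247.23
Net primary income = 106.76 - 678.99 = -572.23
Net secondary income = 103.30
Current account = 1247.23 + (-572.23) + 103.30 = 778.30

778.30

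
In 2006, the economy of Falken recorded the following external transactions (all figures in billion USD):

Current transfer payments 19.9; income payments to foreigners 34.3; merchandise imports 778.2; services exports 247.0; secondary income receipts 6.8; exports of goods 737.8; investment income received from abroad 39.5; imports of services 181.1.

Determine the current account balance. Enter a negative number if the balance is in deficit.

17.6

Goods balance = 737.8 - 778.2 = -40.4
Services balance = 247.0 - 181.1 = 65.9
Trade balance (goods + services) = -40.4 + 65.9 = 25.5
Net primary income = 39.5 - 34.3 = 5.2
Net secondary income = 6.8 - 19.9 = -13.1
Current account = 25.5 + 5.2 + (-13.1) = 17.6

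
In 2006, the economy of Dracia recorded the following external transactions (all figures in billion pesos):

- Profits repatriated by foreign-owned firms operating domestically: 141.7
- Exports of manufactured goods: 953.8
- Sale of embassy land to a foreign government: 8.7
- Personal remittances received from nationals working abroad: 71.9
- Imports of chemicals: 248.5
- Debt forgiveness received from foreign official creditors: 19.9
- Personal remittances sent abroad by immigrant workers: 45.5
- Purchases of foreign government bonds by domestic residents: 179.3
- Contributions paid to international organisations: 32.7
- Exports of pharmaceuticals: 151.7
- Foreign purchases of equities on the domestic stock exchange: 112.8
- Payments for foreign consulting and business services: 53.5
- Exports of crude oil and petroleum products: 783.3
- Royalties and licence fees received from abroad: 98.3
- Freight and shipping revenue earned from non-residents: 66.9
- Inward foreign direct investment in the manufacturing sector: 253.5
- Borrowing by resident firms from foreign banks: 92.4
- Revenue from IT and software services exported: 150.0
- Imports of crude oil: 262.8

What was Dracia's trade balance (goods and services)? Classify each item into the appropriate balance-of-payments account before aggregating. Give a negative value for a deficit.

1639.2

Goods: 151.7 + 783.3 - 248.5 + 953.8 - 262.8 = 1377.5
Services: 66.9 + 150.0 + 98.3 - 53.5 = 261.7
Trade balance = 1377.5 + 261.7 = 1639.2
(Excluded from the trade balance — primary income: profits repatriated by foreign-owned firms operating domestically 141.7; capital account: sale of embassy land to a foreign government 8.7, debt forgiveness received from foreign official creditors 19.9; secondary income: personal remittances received from nationals working abroad 71.9, personal remittances sent abroad by immigrant workers 45.5, contributions paid to international organisations 32.7; financial account: purchases of foreign government bonds by domestic residents 179.3, foreign purchases of equities on the domestic stock exchange 112.8, inward foreign direct investment in the manufacturing sector 253.5, borrowing by resident firms from foreign banks 92.4.)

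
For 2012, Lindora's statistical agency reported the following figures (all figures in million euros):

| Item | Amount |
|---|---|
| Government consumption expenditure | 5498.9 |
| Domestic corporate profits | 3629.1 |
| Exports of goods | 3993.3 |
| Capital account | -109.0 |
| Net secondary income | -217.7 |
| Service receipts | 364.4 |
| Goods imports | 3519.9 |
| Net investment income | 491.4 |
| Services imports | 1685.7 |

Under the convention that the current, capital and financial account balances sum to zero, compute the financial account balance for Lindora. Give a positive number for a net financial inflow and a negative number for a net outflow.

Goods balance = 3993.3 - 3519.9 = 473.4
Services balance = 364.4 - 1685.7 = -1321.3
Trade balance (goods + services) = 473.4 + (-1321.3) = -847.9
Net primary income = 491.4
Net secondary income = -217.7
Current account = -847.9 + 491.4 + (-217.7) = -574.2
Financial account = -(-574.2 + (-109.0)) = 683.2

683.2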